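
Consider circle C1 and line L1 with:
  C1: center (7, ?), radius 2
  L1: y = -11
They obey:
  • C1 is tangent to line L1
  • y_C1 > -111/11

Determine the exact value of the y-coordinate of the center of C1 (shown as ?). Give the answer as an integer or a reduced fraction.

-9

1. [C1‖L1]  y_C1² + 22y_C1 + 117 = 0  ⇒  y_C1 = -13 or -9
2. given y_C1 > -111/11: keep -9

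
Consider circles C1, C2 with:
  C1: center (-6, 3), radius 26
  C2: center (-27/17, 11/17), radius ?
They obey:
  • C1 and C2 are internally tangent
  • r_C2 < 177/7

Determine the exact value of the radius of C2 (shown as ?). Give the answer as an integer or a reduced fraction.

21

1. [int C1,C2]  r_C2² − 52r_C2 + 651 = 0  ⇒  r_C2 = 21 or 31
2. given r_C2 < 177/7: keep 21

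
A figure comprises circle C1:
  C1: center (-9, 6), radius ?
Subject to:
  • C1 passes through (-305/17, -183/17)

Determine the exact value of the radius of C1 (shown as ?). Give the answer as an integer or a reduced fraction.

1. [C1∋P]  r_C1² − 361 = 0  ⇒  r_C1 = 19 (r>0 drops 1)

19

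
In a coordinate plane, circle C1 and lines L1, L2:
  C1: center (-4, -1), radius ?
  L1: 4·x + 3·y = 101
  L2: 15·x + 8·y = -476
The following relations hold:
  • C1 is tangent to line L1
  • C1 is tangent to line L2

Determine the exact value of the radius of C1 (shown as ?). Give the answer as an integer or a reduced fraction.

1. [C1‖L1]  r_C1² − 576 = 0  ⇒  r_C1 = 24 (r>0 drops 1)
2. [C1‖L2]  r_C1² − 576 = 0  ⇒  r_C1 = 24 (r>0 drops 1)

24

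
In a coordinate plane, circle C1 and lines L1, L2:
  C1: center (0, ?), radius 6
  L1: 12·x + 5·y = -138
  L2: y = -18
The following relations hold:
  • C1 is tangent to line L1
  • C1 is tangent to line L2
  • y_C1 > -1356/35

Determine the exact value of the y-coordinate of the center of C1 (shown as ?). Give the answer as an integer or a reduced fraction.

-12

1. [C1‖L1]  y_C1² + (276/5)y_C1 + 2592/5 = 0  ⇒  y_C1 = -216/5 or -12
2. [C1‖L2]  y_C1² + 36y_C1 + 288 = 0  ⇒  y_C1 = -24 or -12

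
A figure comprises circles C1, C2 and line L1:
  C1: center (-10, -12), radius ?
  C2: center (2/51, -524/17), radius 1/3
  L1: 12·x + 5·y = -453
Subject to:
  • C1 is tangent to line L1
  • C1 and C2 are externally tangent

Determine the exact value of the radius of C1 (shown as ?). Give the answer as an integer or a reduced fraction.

21

1. [C1‖L1]  r_C1² − 441 = 0  ⇒  r_C1 = 21 (r>0 drops 1)
2. [ext C1·C2]  r_C1² + (2/3)r_C1 − 455 = 0  ⇒  r_C1 = 21 (r>0 drops 1)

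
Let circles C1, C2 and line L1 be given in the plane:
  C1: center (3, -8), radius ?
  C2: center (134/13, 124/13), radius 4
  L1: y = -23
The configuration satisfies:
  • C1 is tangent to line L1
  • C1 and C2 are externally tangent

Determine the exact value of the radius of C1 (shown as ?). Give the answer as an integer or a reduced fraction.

15

1. [C1‖L1]  r_C1² − 225 = 0  ⇒  r_C1 = 15 (r>0 drops 1)
2. [ext C1·C2]  r_C1² + 8r_C1 − 345 = 0  ⇒  r_C1 = 15 (r>0 drops 1)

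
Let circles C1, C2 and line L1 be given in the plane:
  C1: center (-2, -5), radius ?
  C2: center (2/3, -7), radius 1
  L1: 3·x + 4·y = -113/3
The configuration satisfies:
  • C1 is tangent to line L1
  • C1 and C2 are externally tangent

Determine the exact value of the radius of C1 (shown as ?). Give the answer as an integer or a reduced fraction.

1. [C1‖L1]  r_C1² − 49/9 = 0  ⇒  r_C1 = 7/3 (r>0 drops 1)
2. [ext C1·C2]  r_C1² + 2r_C1 − 91/9 = 0  ⇒  r_C1 = 7/3 (r>0 drops 1)

7/3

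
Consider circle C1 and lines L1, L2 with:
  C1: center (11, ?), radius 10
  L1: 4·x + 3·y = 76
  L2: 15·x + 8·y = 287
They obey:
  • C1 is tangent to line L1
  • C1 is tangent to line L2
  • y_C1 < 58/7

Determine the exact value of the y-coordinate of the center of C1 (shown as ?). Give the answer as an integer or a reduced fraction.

-6

1. [C1‖L1]  y_C1² − (64/3)y_C1 − 164 = 0  ⇒  y_C1 = -6 or 82/3
2. [C1‖L2]  y_C1² − (61/2)y_C1 − 219 = 0  ⇒  y_C1 = -6 or 73/2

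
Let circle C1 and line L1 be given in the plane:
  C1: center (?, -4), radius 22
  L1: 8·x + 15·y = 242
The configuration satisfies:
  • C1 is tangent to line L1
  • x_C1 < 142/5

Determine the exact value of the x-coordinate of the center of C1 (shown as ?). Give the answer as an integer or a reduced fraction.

1. [C1‖L1]  x_C1² − (151/2)x_C1 − 1521/2 = 0  ⇒  x_C1 = -9 or 169/2
2. given x_C1 < 142/5: keep -9

-9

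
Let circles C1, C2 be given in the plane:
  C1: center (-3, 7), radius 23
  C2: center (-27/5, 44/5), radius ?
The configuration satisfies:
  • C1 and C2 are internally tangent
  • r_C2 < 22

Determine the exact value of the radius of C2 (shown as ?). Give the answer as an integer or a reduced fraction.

20

1. [int C1,C2]  r_C2² − 46r_C2 + 520 = 0  ⇒  r_C2 = 20 or 26
2. given r_C2 < 22: keep 20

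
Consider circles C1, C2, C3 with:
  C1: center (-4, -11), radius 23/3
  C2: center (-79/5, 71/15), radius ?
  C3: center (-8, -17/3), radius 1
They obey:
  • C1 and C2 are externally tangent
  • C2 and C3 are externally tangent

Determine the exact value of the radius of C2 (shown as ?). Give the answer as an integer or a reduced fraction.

1. [ext C1·C2]  r_C2² + (46/3)r_C2 − 328 = 0  ⇒  r_C2 = 12 (r>0 drops 1)
2. [ext C2·C3]  r_C2² + 2r_C2 − 168 = 0  ⇒  r_C2 = 12 (r>0 drops 1)

12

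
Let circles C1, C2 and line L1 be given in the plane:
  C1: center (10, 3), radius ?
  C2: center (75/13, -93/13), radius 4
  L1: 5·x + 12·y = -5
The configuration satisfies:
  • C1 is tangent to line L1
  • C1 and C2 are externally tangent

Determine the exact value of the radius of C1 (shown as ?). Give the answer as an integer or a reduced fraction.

1. [C1‖L1]  r_C1² − 49 = 0  ⇒  r_C1 = 7 (r>0 drops 1)
2. [ext C1·C2]  r_C1² + 8r_C1 − 105 = 0  ⇒  r_C1 = 7 (r>0 drops 1)

7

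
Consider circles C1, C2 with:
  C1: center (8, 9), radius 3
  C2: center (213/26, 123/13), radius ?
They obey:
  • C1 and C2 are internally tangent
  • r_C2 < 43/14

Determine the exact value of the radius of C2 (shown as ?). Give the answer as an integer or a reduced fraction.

5/2

1. [int C1,C2]  r_C2² − 6r_C2 + 35/4 = 0  ⇒  r_C2 = 5/2 or 7/2
2. given r_C2 < 43/14: keep 5/2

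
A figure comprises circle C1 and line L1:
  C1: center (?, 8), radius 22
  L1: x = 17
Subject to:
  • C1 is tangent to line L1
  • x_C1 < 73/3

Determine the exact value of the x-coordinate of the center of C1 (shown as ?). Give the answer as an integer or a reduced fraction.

1. [C1‖L1]  x_C1² − 34x_C1 − 195 = 0  ⇒  x_C1 = -5 or 39
2. given x_C1 < 73/3: keep -5

-5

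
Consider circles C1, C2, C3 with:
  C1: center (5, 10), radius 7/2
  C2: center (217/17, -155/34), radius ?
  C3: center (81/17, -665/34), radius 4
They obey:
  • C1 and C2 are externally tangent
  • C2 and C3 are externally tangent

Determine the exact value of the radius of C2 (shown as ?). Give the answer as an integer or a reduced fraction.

13

1. [ext C1·C2]  r_C2² + 7r_C2 − 260 = 0  ⇒  r_C2 = 13 (r>0 drops 1)
2. [ext C2·C3]  r_C2² + 8r_C2 − 273 = 0  ⇒  r_C2 = 13 (r>0 drops 1)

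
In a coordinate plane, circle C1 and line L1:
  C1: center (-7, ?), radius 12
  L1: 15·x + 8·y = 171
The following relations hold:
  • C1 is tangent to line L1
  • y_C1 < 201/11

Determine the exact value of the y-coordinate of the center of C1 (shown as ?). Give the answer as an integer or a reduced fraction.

9

1. [C1‖L1]  y_C1² − 69y_C1 + 540 = 0  ⇒  y_C1 = 9 or 60
2. given y_C1 < 201/11: keep 9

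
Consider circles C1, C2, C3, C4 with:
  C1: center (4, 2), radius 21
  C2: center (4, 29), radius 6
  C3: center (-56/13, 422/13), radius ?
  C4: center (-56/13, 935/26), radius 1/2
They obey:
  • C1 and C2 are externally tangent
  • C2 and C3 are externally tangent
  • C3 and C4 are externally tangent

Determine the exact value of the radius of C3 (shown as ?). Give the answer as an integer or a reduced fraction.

3

1. [ext C2·C3]  r_C3² + 12r_C3 − 45 = 0  ⇒  r_C3 = 3 (r>0 drops 1)
2. [ext C3·C4]  r_C3² + 1r_C3 − 12 = 0  ⇒  r_C3 = 3 (r>0 drops 1)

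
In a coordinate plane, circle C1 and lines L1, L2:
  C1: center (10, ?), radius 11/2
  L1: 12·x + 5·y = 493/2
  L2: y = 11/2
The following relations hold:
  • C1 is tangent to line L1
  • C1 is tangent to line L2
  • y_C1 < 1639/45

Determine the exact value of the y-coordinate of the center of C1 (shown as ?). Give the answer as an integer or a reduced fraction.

1. [C1‖L1]  y_C1² − (253/5)y_C1 + 2178/5 = 0  ⇒  y_C1 = 11 or 198/5
2. [C1‖L2]  y_C1² − 11y_C1 = 0  ⇒  y_C1 = 0 or 11

11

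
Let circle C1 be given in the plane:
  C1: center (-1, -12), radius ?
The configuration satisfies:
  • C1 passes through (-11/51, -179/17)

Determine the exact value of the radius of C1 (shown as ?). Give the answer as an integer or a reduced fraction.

1. [C1∋P]  r_C1² − 25/9 = 0  ⇒  r_C1 = 5/3 (r>0 drops 1)

5/3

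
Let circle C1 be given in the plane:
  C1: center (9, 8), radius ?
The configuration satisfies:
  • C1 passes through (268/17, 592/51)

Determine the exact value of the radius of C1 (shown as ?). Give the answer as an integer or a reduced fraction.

23/3

1. [C1∋P]  r_C1² − 529/9 = 0  ⇒  r_C1 = 23/3 (r>0 drops 1)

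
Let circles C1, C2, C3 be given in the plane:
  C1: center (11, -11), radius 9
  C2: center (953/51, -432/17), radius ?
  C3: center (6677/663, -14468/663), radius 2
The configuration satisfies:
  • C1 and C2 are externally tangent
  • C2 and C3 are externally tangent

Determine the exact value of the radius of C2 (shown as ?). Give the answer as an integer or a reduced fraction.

1. [ext C1·C2]  r_C2² + 18r_C2 − 1672/9 = 0  ⇒  r_C2 = 22/3 (r>0 drops 1)
2. [ext C2·C3]  r_C2² + 4r_C2 − 748/9 = 0  ⇒  r_C2 = 22/3 (r>0 drops 1)

22/3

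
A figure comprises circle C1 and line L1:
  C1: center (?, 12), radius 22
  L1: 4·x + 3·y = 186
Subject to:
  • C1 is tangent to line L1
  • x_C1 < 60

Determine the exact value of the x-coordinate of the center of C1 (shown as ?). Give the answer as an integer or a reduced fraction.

10

1. [C1‖L1]  x_C1² − 75x_C1 + 650 = 0  ⇒  x_C1 = 10 or 65
2. given x_C1 < 60: keep 10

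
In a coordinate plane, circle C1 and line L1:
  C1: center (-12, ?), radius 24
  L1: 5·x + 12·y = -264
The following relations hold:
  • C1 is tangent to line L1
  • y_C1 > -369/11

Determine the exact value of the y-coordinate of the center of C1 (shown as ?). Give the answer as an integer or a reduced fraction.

9

1. [C1‖L1]  y_C1² + 34y_C1 − 387 = 0  ⇒  y_C1 = -43 or 9
2. given y_C1 > -369/11: keep 9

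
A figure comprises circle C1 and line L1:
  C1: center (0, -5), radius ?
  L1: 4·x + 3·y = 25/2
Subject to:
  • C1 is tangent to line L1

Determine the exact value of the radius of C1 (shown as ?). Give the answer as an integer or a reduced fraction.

1. [C1‖L1]  r_C1² − 121/4 = 0  ⇒  r_C1 = 11/2 (r>0 drops 1)

11/2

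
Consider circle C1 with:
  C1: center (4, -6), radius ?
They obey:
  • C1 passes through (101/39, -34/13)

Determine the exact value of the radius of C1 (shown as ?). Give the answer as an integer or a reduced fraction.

1. [C1∋P]  r_C1² − 121/9 = 0  ⇒  r_C1 = 11/3 (r>0 drops 1)

11/3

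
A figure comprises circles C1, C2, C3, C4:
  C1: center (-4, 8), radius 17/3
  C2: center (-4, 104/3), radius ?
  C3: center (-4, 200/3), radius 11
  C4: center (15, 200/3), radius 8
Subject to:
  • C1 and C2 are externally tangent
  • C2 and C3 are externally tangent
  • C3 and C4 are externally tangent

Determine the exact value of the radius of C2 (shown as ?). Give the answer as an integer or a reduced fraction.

21

1. [ext C1·C2]  r_C2² + (34/3)r_C2 − 679 = 0  ⇒  r_C2 = 21 (r>0 drops 1)
2. [ext C2·C3]  r_C2² + 22r_C2 − 903 = 0  ⇒  r_C2 = 21 (r>0 drops 1)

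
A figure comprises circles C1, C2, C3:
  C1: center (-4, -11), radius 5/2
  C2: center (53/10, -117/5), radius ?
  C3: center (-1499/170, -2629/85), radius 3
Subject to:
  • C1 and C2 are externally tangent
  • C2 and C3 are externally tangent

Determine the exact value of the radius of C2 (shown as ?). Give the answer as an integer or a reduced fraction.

13

1. [ext C1·C2]  r_C2² + 5r_C2 − 234 = 0  ⇒  r_C2 = 13 (r>0 drops 1)
2. [ext C2·C3]  r_C2² + 6r_C2 − 247 = 0  ⇒  r_C2 = 13 (r>0 drops 1)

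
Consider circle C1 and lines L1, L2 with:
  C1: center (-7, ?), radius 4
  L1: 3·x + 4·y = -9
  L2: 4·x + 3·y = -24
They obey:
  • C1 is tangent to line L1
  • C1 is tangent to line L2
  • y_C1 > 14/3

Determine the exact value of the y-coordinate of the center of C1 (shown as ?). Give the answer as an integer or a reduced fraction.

1. [C1‖L1]  y_C1² − 6y_C1 − 16 = 0  ⇒  y_C1 = -2 or 8
2. [C1‖L2]  y_C1² − (8/3)y_C1 − 128/3 = 0  ⇒  y_C1 = -16/3 or 8

8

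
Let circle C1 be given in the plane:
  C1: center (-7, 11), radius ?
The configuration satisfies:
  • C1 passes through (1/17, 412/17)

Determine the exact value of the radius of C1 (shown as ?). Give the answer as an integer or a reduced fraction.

15

1. [C1∋P]  r_C1² − 225 = 0  ⇒  r_C1 = 15 (r>0 drops 1)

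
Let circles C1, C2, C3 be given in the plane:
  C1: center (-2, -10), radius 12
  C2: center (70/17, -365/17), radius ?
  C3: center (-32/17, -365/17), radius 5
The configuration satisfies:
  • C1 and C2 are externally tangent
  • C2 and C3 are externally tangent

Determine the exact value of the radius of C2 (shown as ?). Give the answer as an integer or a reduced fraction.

1. [ext C1·C2]  r_C2² + 24r_C2 − 25 = 0  ⇒  r_C2 = 1 (r>0 drops 1)
2. [ext C2·C3]  r_C2² + 10r_C2 − 11 = 0  ⇒  r_C2 = 1 (r>0 drops 1)

1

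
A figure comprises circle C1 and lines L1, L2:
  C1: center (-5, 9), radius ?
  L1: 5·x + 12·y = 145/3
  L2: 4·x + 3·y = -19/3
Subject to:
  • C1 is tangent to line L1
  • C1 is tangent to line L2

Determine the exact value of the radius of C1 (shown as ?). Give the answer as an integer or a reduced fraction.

8/3

1. [C1‖L1]  r_C1² − 64/9 = 0  ⇒  r_C1 = 8/3 (r>0 drops 1)
2. [C1‖L2]  r_C1² − 64/9 = 0  ⇒  r_C1 = 8/3 (r>0 drops 1)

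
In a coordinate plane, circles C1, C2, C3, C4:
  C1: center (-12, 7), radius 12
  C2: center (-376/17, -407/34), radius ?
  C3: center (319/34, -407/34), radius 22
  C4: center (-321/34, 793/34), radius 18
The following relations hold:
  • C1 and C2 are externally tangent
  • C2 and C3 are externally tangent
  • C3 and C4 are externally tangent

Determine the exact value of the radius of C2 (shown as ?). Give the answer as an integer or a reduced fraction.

1. [ext C1·C2]  r_C2² + 24r_C2 − 1273/4 = 0  ⇒  r_C2 = 19/2 (r>0 drops 1)
2. [ext C2·C3]  r_C2² + 44r_C2 − 2033/4 = 0  ⇒  r_C2 = 19/2 (r>0 drops 1)

19/2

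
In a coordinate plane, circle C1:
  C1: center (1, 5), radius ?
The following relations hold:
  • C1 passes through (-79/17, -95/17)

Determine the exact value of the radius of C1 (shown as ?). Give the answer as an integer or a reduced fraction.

12

1. [C1∋P]  r_C1² − 144 = 0  ⇒  r_C1 = 12 (r>0 drops 1)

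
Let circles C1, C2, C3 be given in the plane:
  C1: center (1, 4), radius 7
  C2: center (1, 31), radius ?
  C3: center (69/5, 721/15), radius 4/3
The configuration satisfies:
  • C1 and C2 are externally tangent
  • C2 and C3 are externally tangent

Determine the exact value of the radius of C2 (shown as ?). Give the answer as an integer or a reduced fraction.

1. [ext C1·C2]  r_C2² + 14r_C2 − 680 = 0  ⇒  r_C2 = 20 (r>0 drops 1)
2. [ext C2·C3]  r_C2² + (8/3)r_C2 − 1360/3 = 0  ⇒  r_C2 = 20 (r>0 drops 1)

20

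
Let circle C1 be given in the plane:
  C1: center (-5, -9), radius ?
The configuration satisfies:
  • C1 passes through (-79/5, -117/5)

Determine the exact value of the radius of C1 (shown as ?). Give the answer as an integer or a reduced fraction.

18

1. [C1∋P]  r_C1² − 324 = 0  ⇒  r_C1 = 18 (r>0 drops 1)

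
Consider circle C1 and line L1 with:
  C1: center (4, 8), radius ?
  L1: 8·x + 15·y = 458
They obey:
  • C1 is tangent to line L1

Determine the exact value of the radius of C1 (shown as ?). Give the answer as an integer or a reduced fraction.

18

1. [C1‖L1]  r_C1² − 324 = 0  ⇒  r_C1 = 18 (r>0 drops 1)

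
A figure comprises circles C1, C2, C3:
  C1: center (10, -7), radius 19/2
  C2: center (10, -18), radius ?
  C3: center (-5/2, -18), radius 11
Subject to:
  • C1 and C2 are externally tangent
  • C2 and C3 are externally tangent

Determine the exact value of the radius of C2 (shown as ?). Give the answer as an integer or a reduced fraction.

1. [ext C1·C2]  r_C2² + 19r_C2 − 123/4 = 0  ⇒  r_C2 = 3/2 (r>0 drops 1)
2. [ext C2·C3]  r_C2² + 22r_C2 − 141/4 = 0  ⇒  r_C2 = 3/2 (r>0 drops 1)

3/2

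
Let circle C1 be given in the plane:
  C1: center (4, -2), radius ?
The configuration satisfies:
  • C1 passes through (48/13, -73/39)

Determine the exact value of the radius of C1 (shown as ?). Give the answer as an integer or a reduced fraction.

1. [C1∋P]  r_C1² − 1/9 = 0  ⇒  r_C1 = 1/3 (r>0 drops 1)

1/3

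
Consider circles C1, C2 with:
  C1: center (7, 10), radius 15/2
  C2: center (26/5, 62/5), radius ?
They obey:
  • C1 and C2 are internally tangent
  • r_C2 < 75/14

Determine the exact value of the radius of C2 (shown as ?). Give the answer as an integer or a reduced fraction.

9/2

1. [int C1,C2]  r_C2² − 15r_C2 + 189/4 = 0  ⇒  r_C2 = 9/2 or 21/2
2. given r_C2 < 75/14: keep 9/2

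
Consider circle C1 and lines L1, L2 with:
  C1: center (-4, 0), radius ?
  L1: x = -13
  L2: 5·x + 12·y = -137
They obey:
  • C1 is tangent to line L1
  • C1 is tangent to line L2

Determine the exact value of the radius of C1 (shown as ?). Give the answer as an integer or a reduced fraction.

1. [C1‖L1]  r_C1² − 81 = 0  ⇒  r_C1 = 9 (r>0 drops 1)
2. [C1‖L2]  r_C1² − 81 = 0  ⇒  r_C1 = 9 (r>0 drops 1)

9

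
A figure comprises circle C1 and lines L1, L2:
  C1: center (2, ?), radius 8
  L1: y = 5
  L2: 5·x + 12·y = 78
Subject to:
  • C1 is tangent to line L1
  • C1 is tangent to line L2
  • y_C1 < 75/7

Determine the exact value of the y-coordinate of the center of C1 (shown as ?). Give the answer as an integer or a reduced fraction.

-3

1. [C1‖L1]  y_C1² − 10y_C1 − 39 = 0  ⇒  y_C1 = -3 or 13
2. [C1‖L2]  y_C1² − (34/3)y_C1 − 43 = 0  ⇒  y_C1 = -3 or 43/3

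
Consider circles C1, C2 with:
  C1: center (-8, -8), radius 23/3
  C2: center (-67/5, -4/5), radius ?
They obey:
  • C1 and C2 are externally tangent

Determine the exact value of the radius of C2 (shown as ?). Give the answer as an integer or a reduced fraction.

4/3

1. [ext C1·C2]  r_C2² + (46/3)r_C2 − 200/9 = 0  ⇒  r_C2 = 4/3 (r>0 drops 1)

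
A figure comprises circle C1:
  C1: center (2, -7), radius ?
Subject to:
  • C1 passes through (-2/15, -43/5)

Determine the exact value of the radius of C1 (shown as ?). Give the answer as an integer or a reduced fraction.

8/3

1. [C1∋P]  r_C1² − 64/9 = 0  ⇒  r_C1 = 8/3 (r>0 drops 1)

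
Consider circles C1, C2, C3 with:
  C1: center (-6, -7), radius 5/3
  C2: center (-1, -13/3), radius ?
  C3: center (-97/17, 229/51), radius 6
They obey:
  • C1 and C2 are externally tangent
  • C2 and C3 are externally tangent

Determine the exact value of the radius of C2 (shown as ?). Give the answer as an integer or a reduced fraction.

4

1. [ext C1·C2]  r_C2² + (10/3)r_C2 − 88/3 = 0  ⇒  r_C2 = 4 (r>0 drops 1)
2. [ext C2·C3]  r_C2² + 12r_C2 − 64 = 0  ⇒  r_C2 = 4 (r>0 drops 1)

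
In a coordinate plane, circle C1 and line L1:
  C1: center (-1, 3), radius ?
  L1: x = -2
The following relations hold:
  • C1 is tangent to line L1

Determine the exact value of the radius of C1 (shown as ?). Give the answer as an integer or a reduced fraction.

1. [C1‖L1]  r_C1² − 1 = 0  ⇒  r_C1 = 1 (r>0 drops 1)

1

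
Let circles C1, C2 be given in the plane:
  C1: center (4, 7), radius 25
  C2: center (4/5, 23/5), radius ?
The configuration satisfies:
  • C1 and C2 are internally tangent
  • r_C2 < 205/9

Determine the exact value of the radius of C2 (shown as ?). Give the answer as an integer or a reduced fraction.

1. [int C1,C2]  r_C2² − 50r_C2 + 609 = 0  ⇒  r_C2 = 21 or 29
2. given r_C2 < 205/9: keep 21

21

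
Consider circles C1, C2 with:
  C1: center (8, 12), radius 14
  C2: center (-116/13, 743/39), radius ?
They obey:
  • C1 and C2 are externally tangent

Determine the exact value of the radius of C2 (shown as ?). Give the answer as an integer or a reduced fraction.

1. [ext C1·C2]  r_C2² + 28r_C2 − 1261/9 = 0  ⇒  r_C2 = 13/3 (r>0 drops 1)

13/3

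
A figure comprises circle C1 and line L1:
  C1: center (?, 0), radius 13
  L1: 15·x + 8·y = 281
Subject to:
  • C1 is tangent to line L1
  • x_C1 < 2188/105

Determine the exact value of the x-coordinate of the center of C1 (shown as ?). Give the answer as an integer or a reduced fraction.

4

1. [C1‖L1]  x_C1² − (562/15)x_C1 + 2008/15 = 0  ⇒  x_C1 = 4 or 502/15
2. given x_C1 < 2188/105: keep 4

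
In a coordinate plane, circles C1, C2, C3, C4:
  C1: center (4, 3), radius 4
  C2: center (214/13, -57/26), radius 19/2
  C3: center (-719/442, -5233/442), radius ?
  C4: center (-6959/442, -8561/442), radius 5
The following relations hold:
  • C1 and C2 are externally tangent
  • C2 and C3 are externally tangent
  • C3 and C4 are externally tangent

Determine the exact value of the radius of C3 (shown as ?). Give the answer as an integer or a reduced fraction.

11

1. [ext C2·C3]  r_C3² + 19r_C3 − 330 = 0  ⇒  r_C3 = 11 (r>0 drops 1)
2. [ext C3·C4]  r_C3² + 10r_C3 − 231 = 0  ⇒  r_C3 = 11 (r>0 drops 1)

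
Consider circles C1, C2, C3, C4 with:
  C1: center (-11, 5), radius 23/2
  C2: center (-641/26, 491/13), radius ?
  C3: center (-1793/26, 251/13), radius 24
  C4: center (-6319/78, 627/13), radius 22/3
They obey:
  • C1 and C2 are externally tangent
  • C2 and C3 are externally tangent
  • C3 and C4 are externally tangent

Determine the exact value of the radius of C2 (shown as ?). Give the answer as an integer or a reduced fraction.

1. [ext C1·C2]  r_C2² + 23r_C2 − 1128 = 0  ⇒  r_C2 = 24 (r>0 drops 1)
2. [ext C2·C3]  r_C2² + 48r_C2 − 1728 = 0  ⇒  r_C2 = 24 (r>0 drops 1)

24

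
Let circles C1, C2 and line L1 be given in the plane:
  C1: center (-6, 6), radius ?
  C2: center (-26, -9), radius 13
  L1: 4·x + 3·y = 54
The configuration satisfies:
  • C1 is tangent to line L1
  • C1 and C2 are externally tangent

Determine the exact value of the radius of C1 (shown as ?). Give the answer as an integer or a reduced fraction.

1. [C1‖L1]  r_C1² − 144 = 0  ⇒  r_C1 = 12 (r>0 drops 1)
2. [ext C1·C2]  r_C1² + 26r_C1 − 456 = 0  ⇒  r_C1 = 12 (r>0 drops 1)

12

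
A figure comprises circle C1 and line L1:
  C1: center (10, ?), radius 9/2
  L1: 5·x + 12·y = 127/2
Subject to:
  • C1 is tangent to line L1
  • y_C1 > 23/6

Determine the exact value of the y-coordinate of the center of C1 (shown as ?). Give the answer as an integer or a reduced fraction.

1. [C1‖L1]  y_C1² − (9/4)y_C1 − 45/2 = 0  ⇒  y_C1 = -15/4 or 6
2. given y_C1 > 23/6: keep 6

6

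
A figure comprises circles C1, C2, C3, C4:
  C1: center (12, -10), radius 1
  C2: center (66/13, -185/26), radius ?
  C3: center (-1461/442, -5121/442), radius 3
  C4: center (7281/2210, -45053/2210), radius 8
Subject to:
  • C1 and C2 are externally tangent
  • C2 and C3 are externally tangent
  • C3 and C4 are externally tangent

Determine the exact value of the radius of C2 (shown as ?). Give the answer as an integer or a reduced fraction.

1. [ext C1·C2]  r_C2² + 2r_C2 − 221/4 = 0  ⇒  r_C2 = 13/2 (r>0 drops 1)
2. [ext C2·C3]  r_C2² + 6r_C2 − 325/4 = 0  ⇒  r_C2 = 13/2 (r>0 drops 1)

13/2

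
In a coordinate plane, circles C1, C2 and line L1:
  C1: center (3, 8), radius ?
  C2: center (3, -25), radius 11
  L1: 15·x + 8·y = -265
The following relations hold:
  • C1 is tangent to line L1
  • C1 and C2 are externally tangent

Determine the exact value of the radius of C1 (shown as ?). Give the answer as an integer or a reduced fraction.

22

1. [C1‖L1]  r_C1² − 484 = 0  ⇒  r_C1 = 22 (r>0 drops 1)
2. [ext C1·C2]  r_C1² + 22r_C1 − 968 = 0  ⇒  r_C1 = 22 (r>0 drops 1)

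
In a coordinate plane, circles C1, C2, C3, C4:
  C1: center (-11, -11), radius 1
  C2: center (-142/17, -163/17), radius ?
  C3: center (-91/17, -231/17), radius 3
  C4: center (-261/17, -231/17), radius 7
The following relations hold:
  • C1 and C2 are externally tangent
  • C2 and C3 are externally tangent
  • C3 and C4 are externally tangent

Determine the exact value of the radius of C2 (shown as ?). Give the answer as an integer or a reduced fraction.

2

1. [ext C1·C2]  r_C2² + 2r_C2 − 8 = 0  ⇒  r_C2 = 2 (r>0 drops 1)
2. [ext C2·C3]  r_C2² + 6r_C2 − 16 = 0  ⇒  r_C2 = 2 (r>0 drops 1)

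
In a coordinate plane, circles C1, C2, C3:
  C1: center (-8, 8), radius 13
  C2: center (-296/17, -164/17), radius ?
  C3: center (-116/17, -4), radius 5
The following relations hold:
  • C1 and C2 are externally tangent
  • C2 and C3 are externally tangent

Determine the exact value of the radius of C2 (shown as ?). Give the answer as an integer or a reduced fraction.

1. [ext C1·C2]  r_C2² + 26r_C2 − 231 = 0  ⇒  r_C2 = 7 (r>0 drops 1)
2. [ext C2·C3]  r_C2² + 10r_C2 − 119 = 0  ⇒  r_C2 = 7 (r>0 drops 1)

7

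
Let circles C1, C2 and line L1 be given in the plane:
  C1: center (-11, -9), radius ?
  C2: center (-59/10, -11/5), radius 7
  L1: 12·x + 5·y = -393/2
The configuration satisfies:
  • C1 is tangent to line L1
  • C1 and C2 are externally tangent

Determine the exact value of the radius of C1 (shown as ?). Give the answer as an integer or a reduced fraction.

3/2

1. [C1‖L1]  r_C1² − 9/4 = 0  ⇒  r_C1 = 3/2 (r>0 drops 1)
2. [ext C1·C2]  r_C1² + 14r_C1 − 93/4 = 0  ⇒  r_C1 = 3/2 (r>0 drops 1)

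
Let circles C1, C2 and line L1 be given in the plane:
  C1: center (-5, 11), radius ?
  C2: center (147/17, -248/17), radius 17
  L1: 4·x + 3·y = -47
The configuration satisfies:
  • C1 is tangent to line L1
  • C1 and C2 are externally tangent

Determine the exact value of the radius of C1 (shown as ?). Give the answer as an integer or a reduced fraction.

1. [C1‖L1]  r_C1² − 144 = 0  ⇒  r_C1 = 12 (r>0 drops 1)
2. [ext C1·C2]  r_C1² + 34r_C1 − 552 = 0  ⇒  r_C1 = 12 (r>0 drops 1)

12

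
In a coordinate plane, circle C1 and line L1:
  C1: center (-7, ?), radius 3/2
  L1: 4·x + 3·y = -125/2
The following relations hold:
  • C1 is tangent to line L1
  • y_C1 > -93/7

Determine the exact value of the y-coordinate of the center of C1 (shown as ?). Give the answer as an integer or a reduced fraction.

1. [C1‖L1]  y_C1² + 23y_C1 + 126 = 0  ⇒  y_C1 = -14 or -9
2. given y_C1 > -93/7: keep -9

-9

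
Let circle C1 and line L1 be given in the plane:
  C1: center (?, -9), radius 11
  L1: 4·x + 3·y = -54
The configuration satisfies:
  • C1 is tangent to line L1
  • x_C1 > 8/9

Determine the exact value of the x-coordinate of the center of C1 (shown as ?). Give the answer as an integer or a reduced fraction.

7

1. [C1‖L1]  x_C1² + (27/2)x_C1 − 287/2 = 0  ⇒  x_C1 = -41/2 or 7
2. given x_C1 > 8/9: keep 7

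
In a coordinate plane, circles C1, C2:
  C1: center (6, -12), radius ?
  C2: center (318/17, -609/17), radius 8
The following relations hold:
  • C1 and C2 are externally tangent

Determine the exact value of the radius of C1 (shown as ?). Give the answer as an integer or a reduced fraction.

1. [ext C1·C2]  r_C1² + 16r_C1 − 665 = 0  ⇒  r_C1 = 19 (r>0 drops 1)

19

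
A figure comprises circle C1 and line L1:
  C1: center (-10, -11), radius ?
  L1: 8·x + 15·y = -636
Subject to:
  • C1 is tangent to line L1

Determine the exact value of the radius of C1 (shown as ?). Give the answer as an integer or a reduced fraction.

1. [C1‖L1]  r_C1² − 529 = 0  ⇒  r_C1 = 23 (r>0 drops 1)

23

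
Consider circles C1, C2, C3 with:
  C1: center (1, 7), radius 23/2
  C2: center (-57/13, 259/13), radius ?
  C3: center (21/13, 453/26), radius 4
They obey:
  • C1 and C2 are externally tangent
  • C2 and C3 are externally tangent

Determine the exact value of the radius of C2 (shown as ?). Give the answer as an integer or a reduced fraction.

5/2

1. [ext C1·C2]  r_C2² + 23r_C2 − 255/4 = 0  ⇒  r_C2 = 5/2 (r>0 drops 1)
2. [ext C2·C3]  r_C2² + 8r_C2 − 105/4 = 0  ⇒  r_C2 = 5/2 (r>0 drops 1)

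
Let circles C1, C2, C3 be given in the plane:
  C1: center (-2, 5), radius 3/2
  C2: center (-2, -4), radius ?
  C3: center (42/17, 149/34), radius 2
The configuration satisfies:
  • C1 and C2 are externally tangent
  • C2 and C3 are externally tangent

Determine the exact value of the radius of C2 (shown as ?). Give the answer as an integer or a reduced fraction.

1. [ext C1·C2]  r_C2² + 3r_C2 − 315/4 = 0  ⇒  r_C2 = 15/2 (r>0 drops 1)
2. [ext C2·C3]  r_C2² + 4r_C2 − 345/4 = 0  ⇒  r_C2 = 15/2 (r>0 drops 1)

15/2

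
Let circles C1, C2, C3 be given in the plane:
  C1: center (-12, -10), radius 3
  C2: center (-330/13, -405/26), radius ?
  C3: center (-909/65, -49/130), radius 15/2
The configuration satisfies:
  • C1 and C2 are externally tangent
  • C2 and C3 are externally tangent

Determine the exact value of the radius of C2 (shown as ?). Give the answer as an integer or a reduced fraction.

1. [ext C1·C2]  r_C2² + 6r_C2 − 805/4 = 0  ⇒  r_C2 = 23/2 (r>0 drops 1)
2. [ext C2·C3]  r_C2² + 15r_C2 − 1219/4 = 0  ⇒  r_C2 = 23/2 (r>0 drops 1)

23/2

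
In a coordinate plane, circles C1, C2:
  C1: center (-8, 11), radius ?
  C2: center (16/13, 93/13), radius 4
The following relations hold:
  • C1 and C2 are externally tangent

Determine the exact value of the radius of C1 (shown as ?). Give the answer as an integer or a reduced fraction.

1. [ext C1·C2]  r_C1² + 8r_C1 − 84 = 0  ⇒  r_C1 = 6 (r>0 drops 1)

6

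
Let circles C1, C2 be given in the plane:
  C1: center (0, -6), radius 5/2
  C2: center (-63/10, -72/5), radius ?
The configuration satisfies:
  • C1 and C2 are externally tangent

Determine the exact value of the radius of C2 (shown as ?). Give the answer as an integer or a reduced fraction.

8

1. [ext C1·C2]  r_C2² + 5r_C2 − 104 = 0  ⇒  r_C2 = 8 (r>0 drops 1)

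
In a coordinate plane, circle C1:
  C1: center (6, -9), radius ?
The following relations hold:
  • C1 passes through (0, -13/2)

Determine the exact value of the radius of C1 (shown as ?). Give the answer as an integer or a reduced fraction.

13/2

1. [C1∋P]  r_C1² − 169/4 = 0  ⇒  r_C1 = 13/2 (r>0 drops 1)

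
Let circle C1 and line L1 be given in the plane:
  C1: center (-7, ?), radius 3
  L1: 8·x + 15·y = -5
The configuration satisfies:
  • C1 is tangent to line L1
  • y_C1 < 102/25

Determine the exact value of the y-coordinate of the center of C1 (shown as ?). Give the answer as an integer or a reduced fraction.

1. [C1‖L1]  y_C1² − (34/5)y_C1 = 0  ⇒  y_C1 = 0 or 34/5
2. given y_C1 < 102/25: keep 0

0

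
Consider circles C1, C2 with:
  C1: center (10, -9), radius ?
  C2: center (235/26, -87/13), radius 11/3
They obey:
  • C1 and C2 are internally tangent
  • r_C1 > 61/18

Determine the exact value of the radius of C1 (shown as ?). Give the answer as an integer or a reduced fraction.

37/6

1. [int C1,C2]  r_C1² − (22/3)r_C1 + 259/36 = 0  ⇒  r_C1 = 7/6 or 37/6
2. given r_C1 > 61/18: keep 37/6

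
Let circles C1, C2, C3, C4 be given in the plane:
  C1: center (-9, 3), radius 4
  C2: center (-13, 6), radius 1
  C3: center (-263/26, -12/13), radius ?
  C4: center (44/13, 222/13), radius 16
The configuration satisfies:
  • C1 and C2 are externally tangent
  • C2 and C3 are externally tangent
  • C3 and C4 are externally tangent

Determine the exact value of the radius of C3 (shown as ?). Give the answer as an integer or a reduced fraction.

13/2

1. [ext C2·C3]  r_C3² + 2r_C3 − 221/4 = 0  ⇒  r_C3 = 13/2 (r>0 drops 1)
2. [ext C3·C4]  r_C3² + 32r_C3 − 1001/4 = 0  ⇒  r_C3 = 13/2 (r>0 drops 1)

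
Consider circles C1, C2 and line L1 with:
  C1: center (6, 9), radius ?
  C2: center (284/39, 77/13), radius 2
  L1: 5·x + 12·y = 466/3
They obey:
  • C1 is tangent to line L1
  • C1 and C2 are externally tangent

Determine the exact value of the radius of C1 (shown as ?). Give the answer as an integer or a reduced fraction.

1. [C1‖L1]  r_C1² − 16/9 = 0  ⇒  r_C1 = 4/3 (r>0 drops 1)
2. [ext C1·C2]  r_C1² + 4r_C1 − 64/9 = 0  ⇒  r_C1 = 4/3 (r>0 drops 1)

4/3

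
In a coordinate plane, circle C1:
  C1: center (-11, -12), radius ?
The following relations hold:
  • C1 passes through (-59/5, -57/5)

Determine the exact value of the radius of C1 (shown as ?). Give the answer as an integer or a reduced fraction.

1

1. [C1∋P]  r_C1² − 1 = 0  ⇒  r_C1 = 1 (r>0 drops 1)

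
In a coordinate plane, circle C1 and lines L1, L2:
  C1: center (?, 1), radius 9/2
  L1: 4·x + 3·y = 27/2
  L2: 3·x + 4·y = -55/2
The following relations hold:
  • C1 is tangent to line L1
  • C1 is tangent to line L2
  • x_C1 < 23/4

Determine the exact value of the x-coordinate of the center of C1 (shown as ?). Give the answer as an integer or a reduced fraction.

1. [C1‖L1]  x_C1² − (21/4)x_C1 − 99/4 = 0  ⇒  x_C1 = -3 or 33/4
2. [C1‖L2]  x_C1² + 21x_C1 + 54 = 0  ⇒  x_C1 = -18 or -3

-3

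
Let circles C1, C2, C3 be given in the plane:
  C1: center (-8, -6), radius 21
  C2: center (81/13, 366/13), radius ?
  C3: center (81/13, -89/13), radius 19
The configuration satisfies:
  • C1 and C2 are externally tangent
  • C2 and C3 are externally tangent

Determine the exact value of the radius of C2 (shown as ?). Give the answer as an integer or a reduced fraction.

16

1. [ext C1·C2]  r_C2² + 42r_C2 − 928 = 0  ⇒  r_C2 = 16 (r>0 drops 1)
2. [ext C2·C3]  r_C2² + 38r_C2 − 864 = 0  ⇒  r_C2 = 16 (r>0 drops 1)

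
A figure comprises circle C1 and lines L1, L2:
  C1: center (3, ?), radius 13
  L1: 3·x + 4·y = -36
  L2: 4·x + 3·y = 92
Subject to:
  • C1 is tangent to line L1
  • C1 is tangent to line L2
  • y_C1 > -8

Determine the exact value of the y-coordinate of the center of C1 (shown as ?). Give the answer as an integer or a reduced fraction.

5

1. [C1‖L1]  y_C1² + (45/2)y_C1 − 275/2 = 0  ⇒  y_C1 = -55/2 or 5
2. [C1‖L2]  y_C1² − (160/3)y_C1 + 725/3 = 0  ⇒  y_C1 = 5 or 145/3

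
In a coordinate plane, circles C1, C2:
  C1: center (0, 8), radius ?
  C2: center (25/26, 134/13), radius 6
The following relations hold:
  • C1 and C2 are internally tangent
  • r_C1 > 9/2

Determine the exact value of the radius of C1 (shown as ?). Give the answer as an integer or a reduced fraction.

1. [int C1,C2]  r_C1² − 12r_C1 + 119/4 = 0  ⇒  r_C1 = 7/2 or 17/2
2. given r_C1 > 9/2: keep 17/2

17/2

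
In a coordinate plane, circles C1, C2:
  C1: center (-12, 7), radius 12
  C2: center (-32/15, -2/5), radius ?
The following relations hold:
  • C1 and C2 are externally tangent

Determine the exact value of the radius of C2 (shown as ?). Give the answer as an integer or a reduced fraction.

1/3

1. [ext C1·C2]  r_C2² + 24r_C2 − 73/9 = 0  ⇒  r_C2 = 1/3 (r>0 drops 1)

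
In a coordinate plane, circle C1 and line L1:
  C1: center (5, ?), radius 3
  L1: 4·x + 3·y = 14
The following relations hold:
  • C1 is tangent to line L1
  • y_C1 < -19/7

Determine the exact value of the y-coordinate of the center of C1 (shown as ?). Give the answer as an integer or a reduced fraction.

-7

1. [C1‖L1]  y_C1² + 4y_C1 − 21 = 0  ⇒  y_C1 = -7 or 3
2. given y_C1 < -19/7: keep -7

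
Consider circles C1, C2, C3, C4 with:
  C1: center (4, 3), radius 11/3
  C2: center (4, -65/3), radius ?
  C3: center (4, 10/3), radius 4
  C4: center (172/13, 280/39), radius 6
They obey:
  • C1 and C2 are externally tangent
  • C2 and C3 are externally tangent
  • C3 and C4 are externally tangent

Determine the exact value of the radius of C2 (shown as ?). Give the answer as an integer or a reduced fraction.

1. [ext C1·C2]  r_C2² + (22/3)r_C2 − 595 = 0  ⇒  r_C2 = 21 (r>0 drops 1)
2. [ext C2·C3]  r_C2² + 8r_C2 − 609 = 0  ⇒  r_C2 = 21 (r>0 drops 1)

21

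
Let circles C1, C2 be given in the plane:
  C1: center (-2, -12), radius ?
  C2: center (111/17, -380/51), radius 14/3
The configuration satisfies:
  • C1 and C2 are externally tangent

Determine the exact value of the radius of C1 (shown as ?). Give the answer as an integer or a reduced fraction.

5

1. [ext C1·C2]  r_C1² + (28/3)r_C1 − 215/3 = 0  ⇒  r_C1 = 5 (r>0 drops 1)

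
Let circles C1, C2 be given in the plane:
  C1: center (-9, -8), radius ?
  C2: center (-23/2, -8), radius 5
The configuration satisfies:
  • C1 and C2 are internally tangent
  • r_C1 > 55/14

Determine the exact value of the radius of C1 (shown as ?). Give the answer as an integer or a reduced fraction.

15/2

1. [int C1,C2]  r_C1² − 10r_C1 + 75/4 = 0  ⇒  r_C1 = 5/2 or 15/2
2. given r_C1 > 55/14: keep 15/2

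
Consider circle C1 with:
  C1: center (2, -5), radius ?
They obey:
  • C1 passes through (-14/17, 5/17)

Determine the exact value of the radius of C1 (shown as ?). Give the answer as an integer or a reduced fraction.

6

1. [C1∋P]  r_C1² − 36 = 0  ⇒  r_C1 = 6 (r>0 drops 1)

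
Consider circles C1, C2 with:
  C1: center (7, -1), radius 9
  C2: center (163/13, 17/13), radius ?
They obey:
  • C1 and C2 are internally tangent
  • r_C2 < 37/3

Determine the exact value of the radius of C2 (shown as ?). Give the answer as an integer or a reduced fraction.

1. [int C1,C2]  r_C2² − 18r_C2 + 45 = 0  ⇒  r_C2 = 3 or 15
2. given r_C2 < 37/3: keep 3

3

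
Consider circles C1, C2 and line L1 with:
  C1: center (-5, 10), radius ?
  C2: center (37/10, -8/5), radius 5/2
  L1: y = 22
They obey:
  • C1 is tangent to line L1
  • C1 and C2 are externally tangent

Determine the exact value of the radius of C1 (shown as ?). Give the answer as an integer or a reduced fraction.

12

1. [C1‖L1]  r_C1² − 144 = 0  ⇒  r_C1 = 12 (r>0 drops 1)
2. [ext C1·C2]  r_C1² + 5r_C1 − 204 = 0  ⇒  r_C1 = 12 (r>0 drops 1)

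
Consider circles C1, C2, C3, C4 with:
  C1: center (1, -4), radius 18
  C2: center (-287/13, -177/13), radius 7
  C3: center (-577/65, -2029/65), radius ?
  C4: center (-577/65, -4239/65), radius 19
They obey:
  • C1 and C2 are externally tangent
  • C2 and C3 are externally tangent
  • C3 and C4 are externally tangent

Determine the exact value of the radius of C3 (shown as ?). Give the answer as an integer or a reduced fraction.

15

1. [ext C2·C3]  r_C3² + 14r_C3 − 435 = 0  ⇒  r_C3 = 15 (r>0 drops 1)
2. [ext C3·C4]  r_C3² + 38r_C3 − 795 = 0  ⇒  r_C3 = 15 (r>0 drops 1)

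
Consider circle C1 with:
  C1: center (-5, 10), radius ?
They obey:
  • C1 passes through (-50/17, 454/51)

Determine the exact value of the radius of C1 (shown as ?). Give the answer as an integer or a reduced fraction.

1. [C1∋P]  r_C1² − 49/9 = 0  ⇒  r_C1 = 7/3 (r>0 drops 1)

7/3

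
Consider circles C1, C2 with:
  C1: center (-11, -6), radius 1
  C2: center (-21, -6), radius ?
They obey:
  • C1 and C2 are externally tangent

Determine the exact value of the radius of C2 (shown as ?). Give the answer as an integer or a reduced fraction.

9

1. [ext C1·C2]  r_C2² + 2r_C2 − 99 = 0  ⇒  r_C2 = 9 (r>0 drops 1)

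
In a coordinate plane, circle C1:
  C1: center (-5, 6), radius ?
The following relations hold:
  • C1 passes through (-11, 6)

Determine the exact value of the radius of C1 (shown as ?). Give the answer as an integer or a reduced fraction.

6

1. [C1∋P]  r_C1² − 36 = 0  ⇒  r_C1 = 6 (r>0 drops 1)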